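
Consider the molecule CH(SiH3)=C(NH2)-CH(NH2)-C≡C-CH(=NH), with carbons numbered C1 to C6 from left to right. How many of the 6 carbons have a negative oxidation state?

Tallying each carbon's bonds:
C1: 2C, 1H, 1Si → 0 − 1 − 1 = -2
C2: 3C, 1N → 0 + 1 = +1
C3: 2C, 1H, 1N → 0 − 1 + 1 = 0
C4: 4C → 0 = 0
C5: 4C → 0 = 0
C6: 1C, 1H, 2N → 0 − 1 + 2 = +1
1 carbon (C1) meets the condition.

1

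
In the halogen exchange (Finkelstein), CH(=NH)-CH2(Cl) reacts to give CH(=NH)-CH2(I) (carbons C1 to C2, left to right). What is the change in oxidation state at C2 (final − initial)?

0

Before: C2 has 1 bond to C, 2 bonds to H, 1 bond to Cl → oxidation state -1.
After: C2 has 1 bond to C, 2 bonds to H, 1 bond to I → oxidation state -1.
Δ = -1 − (-1) = 0, so no net redox change at C2.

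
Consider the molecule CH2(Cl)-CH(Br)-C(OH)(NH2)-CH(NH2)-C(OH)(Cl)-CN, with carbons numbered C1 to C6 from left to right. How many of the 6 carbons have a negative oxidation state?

1

Tallying each carbon's bonds:
C1: 1C, 2H, 1Cl → 0 − 2 + 1 = -1
C2: 2C, 1H, 1Br → 0 − 1 + 1 = 0
C3: 2C, 1O, 1N → 0 + 1 + 1 = +2
C4: 2C, 1H, 1N → 0 − 1 + 1 = 0
C5: 2C, 1O, 1Cl → 0 + 1 + 1 = +2
C6: 1C, 3N → 0 + 3 = +3
1 carbon (C1) meets the condition.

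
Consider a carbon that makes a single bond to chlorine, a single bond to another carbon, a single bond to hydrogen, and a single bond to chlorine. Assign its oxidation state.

The carbon has one bond to C (0), one bond to H (-1), one bond to Cl (+1), one bond to Cl (+1).
Oxidation state = 0 − 1 + 1 + 1 = +1.

+1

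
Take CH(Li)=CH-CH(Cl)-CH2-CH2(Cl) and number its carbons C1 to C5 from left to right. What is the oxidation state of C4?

-2

C4 has one bond to C (0), one bond to C (0), one bond to H (-1), one bond to H (-1).
Oxidation state = 0 + 0 − 1 − 1 = -2.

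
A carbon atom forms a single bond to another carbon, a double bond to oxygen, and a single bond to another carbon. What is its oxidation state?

The carbon has one bond to C (0), one bond to C (0), a double bond to O (2×+1 = +2).
Oxidation state = 0 + 0 + 2 = +2.

+2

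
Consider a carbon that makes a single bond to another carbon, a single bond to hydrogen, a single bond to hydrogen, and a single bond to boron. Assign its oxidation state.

Assign +1 per bond to O/N/halogen, −1 per bond to H or an electropositive element, and 0 per bond to carbon.
The carbon has one bond to C (0), one bond to B (-1), one bond to H (-1), one bond to H (-1).
Oxidation state = 0 − 1 − 1 − 1 = -3.

-3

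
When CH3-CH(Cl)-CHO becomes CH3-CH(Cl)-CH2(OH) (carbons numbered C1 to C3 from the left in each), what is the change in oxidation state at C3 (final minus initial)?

Before: C3 has 1 bond to C, 1 bond to H, 2 bonds to O → oxidation state +1.
After: C3 has 1 bond to C, 2 bonds to H, 1 bond to O → oxidation state -1.
Δ = -1 − (+1) = -2, so this is a reduction at C3.

-2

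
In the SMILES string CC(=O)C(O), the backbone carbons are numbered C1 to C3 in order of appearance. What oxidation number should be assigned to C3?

-1

C3 has one bond to C (0), one bond to O (+1), one bond to H (-1), one bond to H (-1).
Oxidation state = 0 + 1 − 1 − 1 = -1.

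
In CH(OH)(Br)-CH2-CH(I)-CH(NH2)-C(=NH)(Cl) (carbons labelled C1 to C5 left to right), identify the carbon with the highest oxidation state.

Tallying each carbon's bonds:
C1: 1C, 1H, 1O, 1Br → 0 − 1 + 1 + 1 = +1
C2: 2C, 2H → 0 − 2 = -2
C3: 2C, 1H, 1I → 0 − 1 + 1 = 0
C4: 2C, 1H, 1N → 0 − 1 + 1 = 0
C5: 1C, 2N, 1Cl → 0 + 2 + 1 = +3
The most oxidised carbon is C5 at +3.

C5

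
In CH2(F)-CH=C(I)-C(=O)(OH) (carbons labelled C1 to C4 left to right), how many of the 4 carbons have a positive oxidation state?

Assign +1 per bond to O/N/halogen, −1 per bond to H or an electropositive element, and 0 per bond to carbon. Tallying each carbon:
C1: 1C, 2H, 1F → 0 − 2 + 1 = -1
C2: 3C, 1H → 0 − 1 = -1
C3: 3C, 1I → 0 + 1 = +1
C4: 1C, 3O → 0 + 3 = +3
2 carbons (C3, C4) meet the condition.

2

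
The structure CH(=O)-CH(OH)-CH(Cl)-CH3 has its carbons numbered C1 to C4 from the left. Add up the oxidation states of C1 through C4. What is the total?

Bonds to more-electronegative neighbours contribute +1 each, bonds to H or metals contribute −1 each, and C–C bonds contribute 0. Tallying each carbon:
C1: 1C, 1H, 2O → 0 − 1 + 2 = +1
C2: 2C, 1H, 1O → 0 − 1 + 1 = 0
C3: 2C, 1H, 1Cl → 0 − 1 + 1 = 0
C4: 1C, 3H → 0 − 3 = -3
Sum = +1 + 0 + 0 − 3 = -2.

-2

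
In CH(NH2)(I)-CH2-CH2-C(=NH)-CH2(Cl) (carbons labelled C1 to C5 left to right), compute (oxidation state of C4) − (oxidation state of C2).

+4

C4: 2C, 2N → 0 + 2 = +2
C2: 2C, 2H → 0 − 2 = -2
Difference: +2 − (-2) = +4.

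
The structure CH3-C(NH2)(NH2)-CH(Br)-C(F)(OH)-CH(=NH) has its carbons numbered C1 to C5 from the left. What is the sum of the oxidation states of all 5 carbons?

Tallying each carbon's bonds:
C1: 1C, 3H → 0 − 3 = -3
C2: 2C, 2N → 0 + 2 = +2
C3: 2C, 1H, 1Br → 0 − 1 + 1 = 0
C4: 2C, 1O, 1F → 0 + 1 + 1 = +2
C5: 1C, 1H, 2N → 0 − 1 + 2 = +1
Sum = -3 + 2 + 0 + 2 + 1 = +2.

+2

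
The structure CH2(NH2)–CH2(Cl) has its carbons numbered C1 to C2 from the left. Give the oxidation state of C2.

-1

Assign +1 per bond to O/N/halogen, −1 per bond to H or an electropositive element, and 0 per bond to carbon.
C2 has one bond to C (0), one bond to H (-1), one bond to H (-1), one bond to Cl (+1).
Oxidation state = 0 − 1 − 1 + 1 = -1.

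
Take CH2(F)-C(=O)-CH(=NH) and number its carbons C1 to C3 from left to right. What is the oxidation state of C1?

Count +1 for every bond to an atom more electronegative than carbon and −1 for every bond to one less electronegative; C–C bonds are 0.
C1 has one bond to C (0), one bond to F (+1), one bond to H (-1), one bond to H (-1).
Oxidation state = 0 + 1 − 1 − 1 = -1.

-1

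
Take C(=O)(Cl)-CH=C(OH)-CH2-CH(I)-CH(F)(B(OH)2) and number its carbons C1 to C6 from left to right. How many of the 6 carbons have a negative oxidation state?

Tallying each carbon's bonds:
C1: 1C, 2O, 1Cl → 0 + 2 + 1 = +3
C2: 3C, 1H → 0 − 1 = -1
C3: 3C, 1O → 0 + 1 = +1
C4: 2C, 2H → 0 − 2 = -2
C5: 2C, 1H, 1I → 0 − 1 + 1 = 0
C6: 1C, 1H, 1F, 1B → 0 − 1 + 1 − 1 = -1
3 carbons (C2, C4, C6) meet the condition.

3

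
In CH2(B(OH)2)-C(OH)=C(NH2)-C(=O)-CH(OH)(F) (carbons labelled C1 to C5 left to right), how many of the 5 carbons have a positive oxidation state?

Tallying each carbon's bonds:
C1: 1C, 2H, 1B → 0 − 2 − 1 = -3
C2: 3C, 1O → 0 + 1 = +1
C3: 3C, 1N → 0 + 1 = +1
C4: 2C, 2O → 0 + 2 = +2
C5: 1C, 1H, 1O, 1F → 0 − 1 + 1 + 1 = +1
4 carbons (C2, C3, C4, C5) meet the condition.

4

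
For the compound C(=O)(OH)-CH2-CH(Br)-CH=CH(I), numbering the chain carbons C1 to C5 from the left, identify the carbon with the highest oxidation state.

C1

Tallying each carbon's bonds:
C1: 1C, 3O → 0 + 3 = +3
C2: 2C, 2H → 0 − 2 = -2
C3: 2C, 1H, 1Br → 0 − 1 + 1 = 0
C4: 3C, 1H → 0 − 1 = -1
C5: 2C, 1H, 1I → 0 − 1 + 1 = 0
The most oxidised carbon is C1 at +3.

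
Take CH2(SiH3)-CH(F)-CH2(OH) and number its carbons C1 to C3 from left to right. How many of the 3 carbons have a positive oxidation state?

0

Bonds to more-electronegative neighbours contribute +1 each, bonds to H or metals contribute −1 each, and C–C bonds contribute 0. Tallying each carbon:
C1: 1C, 2H, 1Si → 0 − 2 − 1 = -3
C2: 2C, 1H, 1F → 0 − 1 + 1 = 0
C3: 1C, 2H, 1O → 0 − 2 + 1 = -1
0 carbons meet the condition.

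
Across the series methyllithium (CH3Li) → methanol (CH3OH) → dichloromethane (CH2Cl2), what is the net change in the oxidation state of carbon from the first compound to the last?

+4

Carbon oxidation states along the series — methyllithium: -4, methanol: -2, dichloromethane: 0.
Net change = 0 − (-4) = +4.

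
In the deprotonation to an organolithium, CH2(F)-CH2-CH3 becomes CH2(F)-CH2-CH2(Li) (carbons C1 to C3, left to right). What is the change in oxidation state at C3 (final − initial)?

Before: C3 has 1 bond to C, 3 bonds to H → oxidation state -3.
After: C3 has 1 bond to C, 2 bonds to H, 1 bond to Li → oxidation state -3.
Δ = -3 − (-3) = 0, so no net redox change at C3.

0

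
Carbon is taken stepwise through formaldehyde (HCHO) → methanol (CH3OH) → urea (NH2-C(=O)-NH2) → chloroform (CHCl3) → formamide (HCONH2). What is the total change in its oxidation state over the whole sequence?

Carbon oxidation states along the series — formaldehyde: 0, methanol: -2, urea: +4, chloroform: +2, formamide: +2.
Net change = +2 − (0) = +2.

+2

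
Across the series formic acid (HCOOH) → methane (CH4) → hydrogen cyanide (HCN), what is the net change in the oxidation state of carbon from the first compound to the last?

0

Carbon oxidation states along the series — formic acid: +2, methane: -4, hydrogen cyanide: +2.
Net change = +2 − (+2) = 0.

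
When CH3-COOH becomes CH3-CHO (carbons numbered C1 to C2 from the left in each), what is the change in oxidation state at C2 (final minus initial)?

Before: C2 has 1 bond to C, 3 bonds to O → oxidation state +3.
After: C2 has 1 bond to C, 1 bond to H, 2 bonds to O → oxidation state +1.
Δ = +1 − (+3) = -2, so this is a reduction at C2.

-2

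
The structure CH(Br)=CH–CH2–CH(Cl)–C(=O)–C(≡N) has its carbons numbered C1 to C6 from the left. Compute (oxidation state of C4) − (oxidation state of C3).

+2

C4: 2C, 1H, 1Cl → 0 − 1 + 1 = 0
C3: 2C, 2H → 0 − 2 = -2
Difference: 0 − (-2) = +2.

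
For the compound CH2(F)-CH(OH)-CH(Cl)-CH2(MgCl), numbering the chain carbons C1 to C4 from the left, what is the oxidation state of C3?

0

Count +1 for every bond to an atom more electronegative than carbon and −1 for every bond to one less electronegative; C–C bonds are 0.
C3 has one bond to C (0), one bond to C (0), one bond to H (-1), one bond to Cl (+1).
Oxidation state = 0 + 0 − 1 + 1 = 0.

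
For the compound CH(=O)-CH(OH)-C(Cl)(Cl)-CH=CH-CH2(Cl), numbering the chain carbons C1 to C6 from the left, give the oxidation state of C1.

Count +1 for every bond to an atom more electronegative than carbon and −1 for every bond to one less electronegative; C–C bonds are 0.
C1 has one bond to C (0), a double bond to O (2×+1 = +2), one bond to H (-1).
Oxidation state = 0 + 2 − 1 = +1.

+1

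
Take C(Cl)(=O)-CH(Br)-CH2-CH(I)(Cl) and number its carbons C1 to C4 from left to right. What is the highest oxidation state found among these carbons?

+3

Bonds to more-electronegative neighbours contribute +1 each, bonds to H or metals contribute −1 each, and C–C bonds contribute 0. Tallying each carbon:
C1: 1C, 2O, 1Cl → 0 + 2 + 1 = +3
C2: 2C, 1H, 1Br → 0 − 1 + 1 = 0
C3: 2C, 2H → 0 − 2 = -2
C4: 1C, 1H, 1Cl, 1I → 0 − 1 + 1 + 1 = +1
The highest value is +3.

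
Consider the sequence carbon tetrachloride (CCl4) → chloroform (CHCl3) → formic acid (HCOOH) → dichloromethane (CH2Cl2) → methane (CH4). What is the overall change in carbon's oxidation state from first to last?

-8

Carbon oxidation states along the series — carbon tetrachloride: +4, chloroform: +2, formic acid: +2, dichloromethane: 0, methane: -4.
Net change = -4 − (+4) = -8.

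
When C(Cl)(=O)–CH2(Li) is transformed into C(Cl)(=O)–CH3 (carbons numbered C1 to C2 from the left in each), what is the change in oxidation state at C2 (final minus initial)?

0

Before: C2 has 1 bond to C, 2 bonds to H, 1 bond to Li → oxidation state -3.
After: C2 has 1 bond to C, 3 bonds to H → oxidation state -3.
Δ = -3 − (-3) = 0, so no net redox change at C2.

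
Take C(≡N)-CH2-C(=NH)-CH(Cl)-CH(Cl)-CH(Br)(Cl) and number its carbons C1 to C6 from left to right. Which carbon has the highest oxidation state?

C1

Tallying each carbon's bonds:
C1: 1C, 3N → 0 + 3 = +3
C2: 2C, 2H → 0 − 2 = -2
C3: 2C, 2N → 0 + 2 = +2
C4: 2C, 1H, 1Cl → 0 − 1 + 1 = 0
C5: 2C, 1H, 1Cl → 0 − 1 + 1 = 0
C6: 1C, 1H, 1Cl, 1Br → 0 − 1 + 1 + 1 = +1
The most oxidised carbon is C1 at +3.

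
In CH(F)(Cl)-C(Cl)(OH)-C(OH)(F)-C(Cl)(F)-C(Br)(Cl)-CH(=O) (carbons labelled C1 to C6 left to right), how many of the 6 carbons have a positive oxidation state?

Assign +1 per bond to O/N/halogen, −1 per bond to H or an electropositive element, and 0 per bond to carbon. Tallying each carbon:
C1: 1C, 1H, 1F, 1Cl → 0 − 1 + 1 + 1 = +1
C2: 2C, 1O, 1Cl → 0 + 1 + 1 = +2
C3: 2C, 1O, 1F → 0 + 1 + 1 = +2
C4: 2C, 1F, 1Cl → 0 + 1 + 1 = +2
C5: 2C, 1Cl, 1Br → 0 + 1 + 1 = +2
C6: 1C, 1H, 2O → 0 − 1 + 2 = +1
6 carbons (C1, C2, C3, C4, C5, C6) meet the condition.

6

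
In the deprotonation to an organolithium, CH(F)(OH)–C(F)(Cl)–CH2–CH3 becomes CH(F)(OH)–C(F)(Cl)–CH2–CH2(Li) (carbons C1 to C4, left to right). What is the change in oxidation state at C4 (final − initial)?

Before: C4 has 1 bond to C, 3 bonds to H → oxidation state -3.
After: C4 has 1 bond to C, 2 bonds to H, 1 bond to Li → oxidation state -3.
Δ = -3 − (-3) = 0, so no net redox change at C4.

0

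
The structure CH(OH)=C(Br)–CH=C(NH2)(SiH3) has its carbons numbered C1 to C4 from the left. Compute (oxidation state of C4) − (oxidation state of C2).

-1

C4: 2C, 1N, 1Si → 0 + 1 − 1 = 0
C2: 3C, 1Br → 0 + 1 = +1
Difference: 0 − (+1) = -1.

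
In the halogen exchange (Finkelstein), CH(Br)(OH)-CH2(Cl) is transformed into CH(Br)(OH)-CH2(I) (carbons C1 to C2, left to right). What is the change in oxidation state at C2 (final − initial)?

Before: C2 has 1 bond to C, 2 bonds to H, 1 bond to Cl → oxidation state -1.
After: C2 has 1 bond to C, 2 bonds to H, 1 bond to I → oxidation state -1.
Δ = -1 − (-1) = 0, so no net redox change at C2.

0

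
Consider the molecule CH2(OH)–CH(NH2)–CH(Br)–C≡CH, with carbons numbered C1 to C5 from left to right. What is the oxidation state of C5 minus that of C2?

C5: 3C, 1H → 0 − 1 = -1
C2: 2C, 1H, 1N → 0 − 1 + 1 = 0
Difference: -1 − (0) = -1.

-1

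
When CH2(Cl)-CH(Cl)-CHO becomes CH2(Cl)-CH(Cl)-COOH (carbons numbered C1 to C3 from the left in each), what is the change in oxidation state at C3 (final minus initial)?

+2

Before: C3 has 1 bond to C, 1 bond to H, 2 bonds to O → oxidation state +1.
After: C3 has 1 bond to C, 3 bonds to O → oxidation state +3.
Δ = +3 − (+1) = +2, so this is an oxidation at C3.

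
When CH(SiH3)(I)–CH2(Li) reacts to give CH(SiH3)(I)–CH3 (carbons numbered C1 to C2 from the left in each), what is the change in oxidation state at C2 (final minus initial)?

0

Before: C2 has 1 bond to C, 2 bonds to H, 1 bond to Li → oxidation state -3.
After: C2 has 1 bond to C, 3 bonds to H → oxidation state -3.
Δ = -3 − (-3) = 0, so no net redox change at C2.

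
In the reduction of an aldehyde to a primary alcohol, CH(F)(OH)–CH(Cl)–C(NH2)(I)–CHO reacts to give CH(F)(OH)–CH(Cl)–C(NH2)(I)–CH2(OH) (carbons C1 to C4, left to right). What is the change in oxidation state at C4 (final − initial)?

Before: C4 has 1 bond to C, 1 bond to H, 2 bonds to O → oxidation state +1.
After: C4 has 1 bond to C, 2 bonds to H, 1 bond to O → oxidation state -1.
Δ = -1 − (+1) = -2, so this is a reduction at C4.

-2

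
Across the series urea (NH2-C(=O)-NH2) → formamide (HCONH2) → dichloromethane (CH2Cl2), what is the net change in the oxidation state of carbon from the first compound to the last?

-4

Carbon oxidation states along the series — urea: +4, formamide: +2, dichloromethane: 0.
Net change = 0 − (+4) = -4.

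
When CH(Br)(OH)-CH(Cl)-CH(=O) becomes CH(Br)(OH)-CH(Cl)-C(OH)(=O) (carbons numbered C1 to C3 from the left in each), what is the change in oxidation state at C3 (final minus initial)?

Before: C3 has 1 bond to C, 1 bond to H, 2 bonds to O → oxidation state +1.
After: C3 has 1 bond to C, 3 bonds to O → oxidation state +3.
Δ = +3 − (+1) = +2, so this is an oxidation at C3.

+2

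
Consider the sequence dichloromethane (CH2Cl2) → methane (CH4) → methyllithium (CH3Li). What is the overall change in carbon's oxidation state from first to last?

Carbon oxidation states along the series — dichloromethane: 0, methane: -4, methyllithium: -4.
Net change = -4 − (0) = -4.

-4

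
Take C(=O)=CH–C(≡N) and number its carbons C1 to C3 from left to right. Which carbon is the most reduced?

C2

Each bond to a more electronegative atom (O, N, halogen) counts +1, each bond to a less electronegative atom (H, metal, B, Si) counts −1, and each C–C bond counts 0. Tallying each carbon:
C1: 2C, 2O → 0 + 2 = +2
C2: 3C, 1H → 0 − 1 = -1
C3: 1C, 3N → 0 + 3 = +3
The most reduced carbon is C2 at -1.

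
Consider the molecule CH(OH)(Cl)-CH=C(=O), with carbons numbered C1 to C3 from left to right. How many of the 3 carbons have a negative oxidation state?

Tallying each carbon's bonds:
C1: 1C, 1H, 1O, 1Cl → 0 − 1 + 1 + 1 = +1
C2: 3C, 1H → 0 − 1 = -1
C3: 2C, 2O → 0 + 2 = +2
1 carbon (C2) meets the condition.

1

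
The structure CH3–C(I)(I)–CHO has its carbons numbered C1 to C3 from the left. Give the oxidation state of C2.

Each bond to a more electronegative atom (O, N, halogen) counts +1, each bond to a less electronegative atom (H, metal, B, Si) counts −1, and each C–C bond counts 0.
C2 has one bond to C (0), one bond to C (0), one bond to I (+1), one bond to I (+1).
Oxidation state = 0 + 0 + 1 + 1 = +2.

+2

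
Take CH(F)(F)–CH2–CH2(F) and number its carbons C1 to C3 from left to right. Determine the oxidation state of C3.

Bonds to more-electronegative neighbours contribute +1 each, bonds to H or metals contribute −1 each, and C–C bonds contribute 0.
C3 has one bond to C (0), one bond to H (-1), one bond to F (+1), one bond to H (-1).
Oxidation state = 0 − 1 + 1 − 1 = -1.

-1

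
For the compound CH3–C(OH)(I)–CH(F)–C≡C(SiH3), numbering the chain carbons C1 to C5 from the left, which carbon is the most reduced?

Tallying each carbon's bonds:
C1: 1C, 3H → 0 − 3 = -3
C2: 2C, 1O, 1I → 0 + 1 + 1 = +2
C3: 2C, 1H, 1F → 0 − 1 + 1 = 0
C4: 4C → 0 = 0
C5: 3C, 1Si → 0 − 1 = -1
The most reduced carbon is C1 at -3.

C1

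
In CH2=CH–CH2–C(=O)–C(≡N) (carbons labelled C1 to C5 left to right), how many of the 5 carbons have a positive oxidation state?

2

Bonds to more-electronegative neighbours contribute +1 each, bonds to H or metals contribute −1 each, and C–C bonds contribute 0. Tallying each carbon:
C1: 2C, 2H → 0 − 2 = -2
C2: 3C, 1H → 0 − 1 = -1
C3: 2C, 2H → 0 − 2 = -2
C4: 2C, 2O → 0 + 2 = +2
C5: 1C, 3N → 0 + 3 = +3
2 carbons (C4, C5) meet the condition.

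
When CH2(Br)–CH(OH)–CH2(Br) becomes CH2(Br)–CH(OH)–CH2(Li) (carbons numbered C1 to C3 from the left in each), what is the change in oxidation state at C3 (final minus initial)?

-2

Before: C3 has 1 bond to C, 2 bonds to H, 1 bond to Br → oxidation state -1.
After: C3 has 1 bond to C, 2 bonds to H, 1 bond to Li → oxidation state -3.
Δ = -3 − (-1) = -2, so this is a reduction at C3.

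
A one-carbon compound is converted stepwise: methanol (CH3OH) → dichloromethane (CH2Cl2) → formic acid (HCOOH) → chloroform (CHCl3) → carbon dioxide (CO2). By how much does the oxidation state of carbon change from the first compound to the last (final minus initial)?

Carbon oxidation states along the series — methanol: -2, dichloromethane: 0, formic acid: +2, chloroform: +2, carbon dioxide: +4.
Net change = +4 − (-2) = +6.

+6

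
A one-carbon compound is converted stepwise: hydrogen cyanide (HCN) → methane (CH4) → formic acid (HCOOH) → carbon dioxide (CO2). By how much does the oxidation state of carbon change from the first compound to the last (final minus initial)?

+2

Carbon oxidation states along the series — hydrogen cyanide: +2, methane: -4, formic acid: +2, carbon dioxide: +4.
Net change = +4 − (+2) = +2.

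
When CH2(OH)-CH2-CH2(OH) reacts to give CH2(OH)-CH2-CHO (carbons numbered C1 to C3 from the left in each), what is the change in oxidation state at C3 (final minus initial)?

Before: C3 has 1 bond to C, 2 bonds to H, 1 bond to O → oxidation state -1.
After: C3 has 1 bond to C, 1 bond to H, 2 bonds to O → oxidation state +1.
Δ = +1 − (-1) = +2, so this is an oxidation at C3.

+2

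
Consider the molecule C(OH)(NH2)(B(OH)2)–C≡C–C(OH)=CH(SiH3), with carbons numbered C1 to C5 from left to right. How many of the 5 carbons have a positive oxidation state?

2

Tallying each carbon's bonds:
C1: 1C, 1O, 1N, 1B → 0 + 1 + 1 − 1 = +1
C2: 4C → 0 = 0
C3: 4C → 0 = 0
C4: 3C, 1O → 0 + 1 = +1
C5: 2C, 1H, 1Si → 0 − 1 − 1 = -2
2 carbons (C1, C4) meet the condition.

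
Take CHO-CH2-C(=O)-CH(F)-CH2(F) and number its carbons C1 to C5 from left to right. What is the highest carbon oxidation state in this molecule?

Bonds to more-electronegative neighbours contribute +1 each, bonds to H or metals contribute −1 each, and C–C bonds contribute 0. Tallying each carbon:
C1: 1C, 1H, 2O → 0 − 1 + 2 = +1
C2: 2C, 2H → 0 − 2 = -2
C3: 2C, 2O → 0 + 2 = +2
C4: 2C, 1H, 1F → 0 − 1 + 1 = 0
C5: 1C, 2H, 1F → 0 − 2 + 1 = -1
The highest value is +2.

+2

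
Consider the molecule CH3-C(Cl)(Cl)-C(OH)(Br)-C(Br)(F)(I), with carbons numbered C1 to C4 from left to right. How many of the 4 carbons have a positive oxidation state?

Assign +1 per bond to O/N/halogen, −1 per bond to H or an electropositive element, and 0 per bond to carbon. Tallying each carbon:
C1: 1C, 3H → 0 − 3 = -3
C2: 2C, 2Cl → 0 + 2 = +2
C3: 2C, 1O, 1Br → 0 + 1 + 1 = +2
C4: 1C, 1F, 1Br, 1I → 0 + 1 + 1 + 1 = +3
3 carbons (C2, C3, C4) meet the condition.

3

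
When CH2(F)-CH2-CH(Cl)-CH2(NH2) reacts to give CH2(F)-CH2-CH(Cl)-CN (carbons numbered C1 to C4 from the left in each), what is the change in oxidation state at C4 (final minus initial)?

Before: C4 has 1 bond to C, 2 bonds to H, 1 bond to N → oxidation state -1.
After: C4 has 1 bond to C, 3 bonds to N → oxidation state +3.
Δ = +3 − (-1) = +4, so this is an oxidation at C4.

+4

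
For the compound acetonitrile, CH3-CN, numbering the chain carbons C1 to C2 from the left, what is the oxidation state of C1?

Bonds to more-electronegative neighbours contribute +1 each, bonds to H or metals contribute −1 each, and C–C bonds contribute 0.
C1 has one bond to H (-1), one bond to H (-1), one bond to H (-1), one bond to C (0).
Oxidation state = -1 − 1 − 1 + 0 = -3.

-3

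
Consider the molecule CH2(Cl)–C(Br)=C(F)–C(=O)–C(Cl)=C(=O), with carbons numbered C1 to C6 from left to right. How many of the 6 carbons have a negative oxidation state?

1

Bonds to more-electronegative neighbours contribute +1 each, bonds to H or metals contribute −1 each, and C–C bonds contribute 0. Tallying each carbon:
C1: 1C, 2H, 1Cl → 0 − 2 + 1 = -1
C2: 3C, 1Br → 0 + 1 = +1
C3: 3C, 1F → 0 + 1 = +1
C4: 2C, 2O → 0 + 2 = +2
C5: 3C, 1Cl → 0 + 1 = +1
C6: 2C, 2O → 0 + 2 = +2
1 carbon (C1) meets the condition.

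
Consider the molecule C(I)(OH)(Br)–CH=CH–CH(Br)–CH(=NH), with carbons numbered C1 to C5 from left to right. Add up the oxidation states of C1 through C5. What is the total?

+2

Assign +1 per bond to O/N/halogen, −1 per bond to H or an electropositive element, and 0 per bond to carbon. Tallying each carbon:
C1: 1C, 1O, 1Br, 1I → 0 + 1 + 1 + 1 = +3
C2: 3C, 1H → 0 − 1 = -1
C3: 3C, 1H → 0 − 1 = -1
C4: 2C, 1H, 1Br → 0 − 1 + 1 = 0
C5: 1C, 1H, 2N → 0 − 1 + 2 = +1
Sum = +3 − 1 − 1 + 0 + 1 = +2.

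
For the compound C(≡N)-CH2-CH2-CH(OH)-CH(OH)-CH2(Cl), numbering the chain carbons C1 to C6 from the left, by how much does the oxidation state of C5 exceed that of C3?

+2

C5: 2C, 1H, 1O → 0 − 1 + 1 = 0
C3: 2C, 2H → 0 − 2 = -2
Difference: 0 − (-2) = +2.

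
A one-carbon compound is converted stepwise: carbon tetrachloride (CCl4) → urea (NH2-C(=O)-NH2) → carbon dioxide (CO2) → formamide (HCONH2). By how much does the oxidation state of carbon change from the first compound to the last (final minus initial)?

-2

Carbon oxidation states along the series — carbon tetrachloride: +4, urea: +4, carbon dioxide: +4, formamide: +2.
Net change = +2 − (+4) = -2.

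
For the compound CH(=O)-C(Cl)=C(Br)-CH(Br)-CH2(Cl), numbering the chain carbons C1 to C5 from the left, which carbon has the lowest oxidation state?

Count +1 for every bond to an atom more electronegative than carbon and −1 for every bond to one less electronegative; C–C bonds are 0. Tallying each carbon:
C1: 1C, 1H, 2O → 0 − 1 + 2 = +1
C2: 3C, 1Cl → 0 + 1 = +1
C3: 3C, 1Br → 0 + 1 = +1
C4: 2C, 1H, 1Br → 0 − 1 + 1 = 0
C5: 1C, 2H, 1Cl → 0 − 2 + 1 = -1
The most reduced carbon is C5 at -1.

C5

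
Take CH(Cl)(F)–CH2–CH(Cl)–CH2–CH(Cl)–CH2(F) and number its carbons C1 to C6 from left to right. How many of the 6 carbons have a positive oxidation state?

Tallying each carbon's bonds:
C1: 1C, 1H, 1F, 1Cl → 0 − 1 + 1 + 1 = +1
C2: 2C, 2H → 0 − 2 = -2
C3: 2C, 1H, 1Cl → 0 − 1 + 1 = 0
C4: 2C, 2H → 0 − 2 = -2
C5: 2C, 1H, 1Cl → 0 − 1 + 1 = 0
C6: 1C, 2H, 1F → 0 − 2 + 1 = -1
1 carbon (C1) meets the condition.

1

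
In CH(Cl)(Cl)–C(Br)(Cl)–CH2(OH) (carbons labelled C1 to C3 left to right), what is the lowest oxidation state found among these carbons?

-1

Bonds to more-electronegative neighbours contribute +1 each, bonds to H or metals contribute −1 each, and C–C bonds contribute 0. Tallying each carbon:
C1: 1C, 1H, 2Cl → 0 − 1 + 2 = +1
C2: 2C, 1Cl, 1Br → 0 + 1 + 1 = +2
C3: 1C, 2H, 1O → 0 − 2 + 1 = -1
The lowest value is -1.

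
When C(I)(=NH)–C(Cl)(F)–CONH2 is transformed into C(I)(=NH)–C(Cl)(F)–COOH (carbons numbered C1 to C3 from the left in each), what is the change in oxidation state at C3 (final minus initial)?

Before: C3 has 1 bond to C, 2 bonds to O, 1 bond to N → oxidation state +3.
After: C3 has 1 bond to C, 3 bonds to O → oxidation state +3.
Δ = +3 − (+3) = 0, so no net redox change at C3.

0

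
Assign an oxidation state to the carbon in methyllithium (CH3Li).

Each bond to a more electronegative atom (O, N, halogen) counts +1, each bond to a less electronegative atom (H, metal, B, Si) counts −1, and each C–C bond counts 0.
The carbon has one bond to H (-1), one bond to H (-1), one bond to H (-1), one bond to Li (-1).
Oxidation state = -1 − 1 − 1 − 1 = -4.

-4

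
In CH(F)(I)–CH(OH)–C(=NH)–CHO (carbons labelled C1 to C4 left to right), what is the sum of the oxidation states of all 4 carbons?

+4

Each bond to a more electronegative atom (O, N, halogen) counts +1, each bond to a less electronegative atom (H, metal, B, Si) counts −1, and each C–C bond counts 0. Tallying each carbon:
C1: 1C, 1H, 1F, 1I → 0 − 1 + 1 + 1 = +1
C2: 2C, 1H, 1O → 0 − 1 + 1 = 0
C3: 2C, 2N → 0 + 2 = +2
C4: 1C, 1H, 2O → 0 − 1 + 2 = +1
Sum = +1 + 0 + 2 + 1 = +4.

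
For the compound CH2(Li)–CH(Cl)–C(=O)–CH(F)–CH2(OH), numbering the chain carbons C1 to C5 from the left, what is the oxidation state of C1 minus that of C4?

-3

C1: 1C, 2H, 1Li → 0 − 2 − 1 = -3
C4: 2C, 1H, 1F → 0 − 1 + 1 = 0
Difference: -3 − (0) = -3.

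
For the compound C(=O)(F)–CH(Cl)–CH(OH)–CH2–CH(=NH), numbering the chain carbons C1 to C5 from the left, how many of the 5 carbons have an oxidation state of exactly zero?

Tallying each carbon's bonds:
C1: 1C, 2O, 1F → 0 + 2 + 1 = +3
C2: 2C, 1H, 1Cl → 0 − 1 + 1 = 0
C3: 2C, 1H, 1O → 0 − 1 + 1 = 0
C4: 2C, 2H → 0 − 2 = -2
C5: 1C, 1H, 2N → 0 − 1 + 2 = +1
2 carbons (C2, C3) meet the condition.

2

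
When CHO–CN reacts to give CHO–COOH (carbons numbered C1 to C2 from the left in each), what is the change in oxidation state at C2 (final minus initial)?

0

Before: C2 has 1 bond to C, 3 bonds to N → oxidation state +3.
After: C2 has 1 bond to C, 3 bonds to O → oxidation state +3.
Δ = +3 − (+3) = 0, so no net redox change at C2.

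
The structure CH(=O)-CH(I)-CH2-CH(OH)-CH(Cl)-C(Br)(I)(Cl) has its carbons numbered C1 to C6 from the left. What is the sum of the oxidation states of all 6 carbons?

Tallying each carbon's bonds:
C1: 1C, 1H, 2O → 0 − 1 + 2 = +1
C2: 2C, 1H, 1I → 0 − 1 + 1 = 0
C3: 2C, 2H → 0 − 2 = -2
C4: 2C, 1H, 1O → 0 − 1 + 1 = 0
C5: 2C, 1H, 1Cl → 0 − 1 + 1 = 0
C6: 1C, 1Cl, 1Br, 1I → 0 + 1 + 1 + 1 = +3
Sum = +1 + 0 − 2 + 0 + 0 + 3 = +2.

+2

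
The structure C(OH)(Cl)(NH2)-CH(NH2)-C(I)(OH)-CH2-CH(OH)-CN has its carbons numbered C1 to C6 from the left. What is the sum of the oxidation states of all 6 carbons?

+6

Tallying each carbon's bonds:
C1: 1C, 1O, 1N, 1Cl → 0 + 1 + 1 + 1 = +3
C2: 2C, 1H, 1N → 0 − 1 + 1 = 0
C3: 2C, 1O, 1I → 0 + 1 + 1 = +2
C4: 2C, 2H → 0 − 2 = -2
C5: 2C, 1H, 1O → 0 − 1 + 1 = 0
C6: 1C, 3N → 0 + 3 = +3
Sum = +3 + 0 + 2 − 2 + 0 + 3 = +6.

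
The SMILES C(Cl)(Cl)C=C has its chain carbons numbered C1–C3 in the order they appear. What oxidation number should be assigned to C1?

+1

C1 has one bond to C (0), one bond to Cl (+1), one bond to H (-1), one bond to Cl (+1).
Oxidation state = 0 + 1 − 1 + 1 = +1.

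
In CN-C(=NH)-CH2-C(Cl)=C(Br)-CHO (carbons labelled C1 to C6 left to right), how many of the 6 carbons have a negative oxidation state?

1

Tallying each carbon's bonds:
C1: 1C, 3N → 0 + 3 = +3
C2: 2C, 2N → 0 + 2 = +2
C3: 2C, 2H → 0 − 2 = -2
C4: 3C, 1Cl → 0 + 1 = +1
C5: 3C, 1Br → 0 + 1 = +1
C6: 1C, 1H, 2O → 0 − 1 + 2 = +1
1 carbon (C3) meets the condition.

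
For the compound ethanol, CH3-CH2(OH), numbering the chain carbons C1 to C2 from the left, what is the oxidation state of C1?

Assign +1 per bond to O/N/halogen, −1 per bond to H or an electropositive element, and 0 per bond to carbon.
C1 has one bond to H (-1), one bond to H (-1), one bond to H (-1), one bond to C (0).
Oxidation state = -1 − 1 − 1 + 0 = -3.

-3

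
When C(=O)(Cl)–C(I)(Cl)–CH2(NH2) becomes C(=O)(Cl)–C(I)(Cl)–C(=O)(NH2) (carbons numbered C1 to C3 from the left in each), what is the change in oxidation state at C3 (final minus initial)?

Before: C3 has 1 bond to C, 2 bonds to H, 1 bond to N → oxidation state -1.
After: C3 has 1 bond to C, 2 bonds to O, 1 bond to N → oxidation state +3.
Δ = +3 − (-1) = +4, so this is an oxidation at C3.

+4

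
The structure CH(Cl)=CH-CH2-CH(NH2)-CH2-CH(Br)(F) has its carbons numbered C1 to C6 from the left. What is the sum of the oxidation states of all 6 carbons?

-4

Tallying each carbon's bonds:
C1: 2C, 1H, 1Cl → 0 − 1 + 1 = 0
C2: 3C, 1H → 0 − 1 = -1
C3: 2C, 2H → 0 − 2 = -2
C4: 2C, 1H, 1N → 0 − 1 + 1 = 0
C5: 2C, 2H → 0 − 2 = -2
C6: 1C, 1H, 1F, 1Br → 0 − 1 + 1 + 1 = +1
Sum = 0 − 1 − 2 + 0 − 2 + 1 = -4.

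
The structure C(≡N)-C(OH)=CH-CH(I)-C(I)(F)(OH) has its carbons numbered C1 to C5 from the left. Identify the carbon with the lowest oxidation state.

C3

Tallying each carbon's bonds:
C1: 1C, 3N → 0 + 3 = +3
C2: 3C, 1O → 0 + 1 = +1
C3: 3C, 1H → 0 − 1 = -1
C4: 2C, 1H, 1I → 0 − 1 + 1 = 0
C5: 1C, 1O, 1F, 1I → 0 + 1 + 1 + 1 = +3
The most reduced carbon is C3 at -1.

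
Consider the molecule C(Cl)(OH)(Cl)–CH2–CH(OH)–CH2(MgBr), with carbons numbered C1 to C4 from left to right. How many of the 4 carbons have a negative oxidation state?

Tallying each carbon's bonds:
C1: 1C, 1O, 2Cl → 0 + 1 + 2 = +3
C2: 2C, 2H → 0 − 2 = -2
C3: 2C, 1H, 1O → 0 − 1 + 1 = 0
C4: 1C, 2H, 1Mg → 0 − 2 − 1 = -3
2 carbons (C2, C4) meet the condition.

2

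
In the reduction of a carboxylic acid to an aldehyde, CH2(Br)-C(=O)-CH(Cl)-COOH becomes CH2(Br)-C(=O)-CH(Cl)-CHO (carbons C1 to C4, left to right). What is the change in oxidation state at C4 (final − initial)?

-2

Before: C4 has 1 bond to C, 3 bonds to O → oxidation state +3.
After: C4 has 1 bond to C, 1 bond to H, 2 bonds to O → oxidation state +1.
Δ = +1 − (+3) = -2, so this is a reduction at C4.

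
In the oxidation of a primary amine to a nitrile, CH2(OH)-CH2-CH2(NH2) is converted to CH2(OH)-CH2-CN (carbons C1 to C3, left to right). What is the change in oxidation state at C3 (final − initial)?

+4

Before: C3 has 1 bond to C, 2 bonds to H, 1 bond to N → oxidation state -1.
After: C3 has 1 bond to C, 3 bonds to N → oxidation state +3.
Δ = +3 − (-1) = +4, so this is an oxidation at C3.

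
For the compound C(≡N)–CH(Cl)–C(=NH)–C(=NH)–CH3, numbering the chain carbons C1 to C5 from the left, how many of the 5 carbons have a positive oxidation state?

3

Tallying each carbon's bonds:
C1: 1C, 3N → 0 + 3 = +3
C2: 2C, 1H, 1Cl → 0 − 1 + 1 = 0
C3: 2C, 2N → 0 + 2 = +2
C4: 2C, 2N → 0 + 2 = +2
C5: 1C, 3H → 0 − 3 = -3
3 carbons (C1, C3, C4) meet the condition.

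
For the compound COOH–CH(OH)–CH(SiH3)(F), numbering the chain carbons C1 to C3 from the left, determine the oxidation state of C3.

-1

C3 has one bond to C (0), one bond to Si (-1), one bond to H (-1), one bond to F (+1).
Oxidation state = 0 − 1 − 1 + 1 = -1.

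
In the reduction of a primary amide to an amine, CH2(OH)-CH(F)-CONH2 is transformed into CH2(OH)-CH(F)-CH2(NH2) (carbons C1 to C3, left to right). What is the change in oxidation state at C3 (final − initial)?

Before: C3 has 1 bond to C, 2 bonds to O, 1 bond to N → oxidation state +3.
After: C3 has 1 bond to C, 2 bonds to H, 1 bond to N → oxidation state -1.
Δ = -1 − (+3) = -4, so this is a reduction at C3.

-4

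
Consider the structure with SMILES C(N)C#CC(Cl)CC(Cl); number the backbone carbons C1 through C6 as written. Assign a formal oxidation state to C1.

-1

Count +1 for every bond to an atom more electronegative than carbon and −1 for every bond to one less electronegative; C–C bonds are 0.
C1 has one bond to C (0), one bond to N (+1), one bond to H (-1), one bond to H (-1).
Oxidation state = 0 + 1 − 1 − 1 = -1.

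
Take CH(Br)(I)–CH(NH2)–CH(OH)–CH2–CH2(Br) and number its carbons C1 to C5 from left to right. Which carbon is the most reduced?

Bonds to more-electronegative neighbours contribute +1 each, bonds to H or metals contribute −1 each, and C–C bonds contribute 0. Tallying each carbon:
C1: 1C, 1H, 1Br, 1I → 0 − 1 + 1 + 1 = +1
C2: 2C, 1H, 1N → 0 − 1 + 1 = 0
C3: 2C, 1H, 1O → 0 − 1 + 1 = 0
C4: 2C, 2H → 0 − 2 = -2
C5: 1C, 2H, 1Br → 0 − 2 + 1 = -1
The most reduced carbon is C4 at -2.

C4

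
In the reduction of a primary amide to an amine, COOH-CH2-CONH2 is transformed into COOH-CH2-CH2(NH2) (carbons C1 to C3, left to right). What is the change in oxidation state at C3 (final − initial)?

-4

Before: C3 has 1 bond to C, 2 bonds to O, 1 bond to N → oxidation state +3.
After: C3 has 1 bond to C, 2 bonds to H, 1 bond to N → oxidation state -1.
Δ = -1 − (+3) = -4, so this is a reduction at C3.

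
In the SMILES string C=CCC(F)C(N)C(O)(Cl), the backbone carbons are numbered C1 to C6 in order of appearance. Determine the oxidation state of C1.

-2

C1 has a double bond to C (2×0 = 0), one bond to H (-1), one bond to H (-1).
Oxidation state = 0 − 1 − 1 = -2.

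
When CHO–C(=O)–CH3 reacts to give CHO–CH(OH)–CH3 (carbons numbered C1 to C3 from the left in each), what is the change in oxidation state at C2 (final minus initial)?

-2

Before: C2 has 2 bonds to C, 2 bonds to O → oxidation state +2.
After: C2 has 2 bonds to C, 1 bond to H, 1 bond to O → oxidation state 0.
Δ = 0 − (+2) = -2, so this is a reduction at C2.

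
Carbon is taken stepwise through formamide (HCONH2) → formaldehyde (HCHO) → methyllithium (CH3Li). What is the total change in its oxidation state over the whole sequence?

-6

Carbon oxidation states along the series — formamide: +2, formaldehyde: 0, methyllithium: -4.
Net change = -4 − (+2) = -6.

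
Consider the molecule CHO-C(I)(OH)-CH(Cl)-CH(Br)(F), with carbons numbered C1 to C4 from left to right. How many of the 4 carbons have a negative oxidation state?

0

Each bond to a more electronegative atom (O, N, halogen) counts +1, each bond to a less electronegative atom (H, metal, B, Si) counts −1, and each C–C bond counts 0. Tallying each carbon:
C1: 1C, 1H, 2O → 0 − 1 + 2 = +1
C2: 2C, 1O, 1I → 0 + 1 + 1 = +2
C3: 2C, 1H, 1Cl → 0 − 1 + 1 = 0
C4: 1C, 1H, 1F, 1Br → 0 − 1 + 1 + 1 = +1
0 carbons meet the condition.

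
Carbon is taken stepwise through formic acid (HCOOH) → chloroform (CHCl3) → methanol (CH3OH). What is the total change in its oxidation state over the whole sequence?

-4

Carbon oxidation states along the series — formic acid: +2, chloroform: +2, methanol: -2.
Net change = -2 − (+2) = -4.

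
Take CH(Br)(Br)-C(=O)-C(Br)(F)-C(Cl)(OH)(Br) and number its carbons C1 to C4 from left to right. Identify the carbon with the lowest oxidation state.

C1

Tallying each carbon's bonds:
C1: 1C, 1H, 2Br → 0 − 1 + 2 = +1
C2: 2C, 2O → 0 + 2 = +2
C3: 2C, 1F, 1Br → 0 + 1 + 1 = +2
C4: 1C, 1O, 1Cl, 1Br → 0 + 1 + 1 + 1 = +3
The most reduced carbon is C1 at +1.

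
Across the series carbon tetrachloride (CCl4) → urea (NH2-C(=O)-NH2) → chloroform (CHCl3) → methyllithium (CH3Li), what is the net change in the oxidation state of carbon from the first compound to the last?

Carbon oxidation states along the series — carbon tetrachloride: +4, urea: +4, chloroform: +2, methyllithium: -4.
Net change = -4 − (+4) = -8.

-8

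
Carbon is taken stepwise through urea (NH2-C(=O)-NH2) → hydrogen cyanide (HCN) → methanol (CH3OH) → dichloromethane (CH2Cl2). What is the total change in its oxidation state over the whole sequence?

Carbon oxidation states along the series — urea: +4, hydrogen cyanide: +2, methanol: -2, dichloromethane: 0.
Net change = 0 − (+4) = -4.

-4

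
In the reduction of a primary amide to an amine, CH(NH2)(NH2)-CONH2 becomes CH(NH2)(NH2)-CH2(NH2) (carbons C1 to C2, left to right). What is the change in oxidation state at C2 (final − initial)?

-4

Before: C2 has 1 bond to C, 2 bonds to O, 1 bond to N → oxidation state +3.
After: C2 has 1 bond to C, 2 bonds to H, 1 bond to N → oxidation state -1.
Δ = -1 − (+3) = -4, so this is a reduction at C2.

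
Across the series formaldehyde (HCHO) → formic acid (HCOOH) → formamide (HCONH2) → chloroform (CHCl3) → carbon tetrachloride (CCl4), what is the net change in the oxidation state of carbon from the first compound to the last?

+4

Carbon oxidation states along the series — formaldehyde: 0, formic acid: +2, formamide: +2, chloroform: +2, carbon tetrachloride: +4.
Net change = +4 − (0) = +4.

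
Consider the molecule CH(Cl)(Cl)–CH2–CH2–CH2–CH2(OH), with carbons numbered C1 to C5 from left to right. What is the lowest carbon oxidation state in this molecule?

-2

Tallying each carbon's bonds:
C1: 1C, 1H, 2Cl → 0 − 1 + 2 = +1
C2: 2C, 2H → 0 − 2 = -2
C3: 2C, 2H → 0 − 2 = -2
C4: 2C, 2H → 0 − 2 = -2
C5: 1C, 2H, 1O → 0 − 2 + 1 = -1
The lowest value is -2.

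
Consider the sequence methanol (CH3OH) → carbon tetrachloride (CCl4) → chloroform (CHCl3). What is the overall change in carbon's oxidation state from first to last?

+4

Carbon oxidation states along the series — methanol: -2, carbon tetrachloride: +4, chloroform: +2.
Net change = +2 − (-2) = +4.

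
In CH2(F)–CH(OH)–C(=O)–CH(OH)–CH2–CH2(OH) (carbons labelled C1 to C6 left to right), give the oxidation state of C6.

Assign +1 per bond to O/N/halogen, −1 per bond to H or an electropositive element, and 0 per bond to carbon.
C6 has one bond to C (0), one bond to H (-1), one bond to O (+1), one bond to H (-1).
Oxidation state = 0 − 1 + 1 − 1 = -1.

-1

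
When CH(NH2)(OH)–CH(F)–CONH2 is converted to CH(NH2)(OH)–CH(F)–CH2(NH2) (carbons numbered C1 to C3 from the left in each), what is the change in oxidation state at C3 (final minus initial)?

Before: C3 has 1 bond to C, 2 bonds to O, 1 bond to N → oxidation state +3.
After: C3 has 1 bond to C, 2 bonds to H, 1 bond to N → oxidation state -1.
Δ = -1 − (+3) = -4, so this is a reduction at C3.

-4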